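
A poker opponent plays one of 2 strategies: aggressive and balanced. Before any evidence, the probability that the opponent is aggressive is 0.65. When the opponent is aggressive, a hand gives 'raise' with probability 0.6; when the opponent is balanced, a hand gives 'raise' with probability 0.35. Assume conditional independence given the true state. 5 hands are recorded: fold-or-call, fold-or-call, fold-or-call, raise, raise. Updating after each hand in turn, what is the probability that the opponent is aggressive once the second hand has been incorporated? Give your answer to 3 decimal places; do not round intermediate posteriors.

After 'fold-or-call': P(aggressive) = 0.4·0.6500 / (0.4·0.6500 + 0.65·0.3500) ≈ 0.5333
After 'fold-or-call': P(aggressive) = 0.4·0.5333 / (0.4·0.5333 + 0.65·0.4667) ≈ 0.4129

0.413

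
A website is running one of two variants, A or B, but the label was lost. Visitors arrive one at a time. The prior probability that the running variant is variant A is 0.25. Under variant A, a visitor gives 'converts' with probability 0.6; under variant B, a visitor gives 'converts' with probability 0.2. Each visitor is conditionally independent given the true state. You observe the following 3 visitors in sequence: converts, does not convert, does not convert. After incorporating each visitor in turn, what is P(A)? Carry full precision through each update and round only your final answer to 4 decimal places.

Apply Bayes' rule sequentially, carrying P(A) forward.
After 'converts': P(A) = 0.6·0.2500 / (0.6·0.2500 + 0.2·0.7500) ≈ 0.5000
After 'does not convert': P(A) = 0.4·0.5000 / (0.4·0.5000 + 0.8·0.5000) ≈ 0.3333
After 'does not convert': P(A) = 0.4·0.3333 / (0.4·0.3333 + 0.8·0.6667) ≈ 0.2000

0.2000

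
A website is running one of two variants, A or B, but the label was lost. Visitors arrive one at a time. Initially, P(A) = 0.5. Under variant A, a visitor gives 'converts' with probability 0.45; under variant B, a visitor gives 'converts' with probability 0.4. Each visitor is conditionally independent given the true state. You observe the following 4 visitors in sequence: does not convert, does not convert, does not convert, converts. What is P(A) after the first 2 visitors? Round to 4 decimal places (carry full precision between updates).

0.4566

After 'does not convert': P(A) = 0.55·0.5000 / (0.55·0.5000 + 0.6·0.5000) ≈ 0.4783
After 'does not convert': P(A) = 0.55·0.4783 / (0.55·0.4783 + 0.6·0.5217) ≈ 0.4566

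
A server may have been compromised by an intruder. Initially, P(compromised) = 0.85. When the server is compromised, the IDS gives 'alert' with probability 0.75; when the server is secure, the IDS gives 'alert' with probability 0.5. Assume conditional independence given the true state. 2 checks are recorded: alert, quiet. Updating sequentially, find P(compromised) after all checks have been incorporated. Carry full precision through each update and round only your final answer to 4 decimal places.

0.8095

After 'alert': P(compromised) = 0.75·0.8500 / (0.75·0.8500 + 0.5·0.1500) ≈ 0.8947
After 'quiet': P(compromised) = 0.25·0.8947 / (0.25·0.8947 + 0.5·0.1053) ≈ 0.8095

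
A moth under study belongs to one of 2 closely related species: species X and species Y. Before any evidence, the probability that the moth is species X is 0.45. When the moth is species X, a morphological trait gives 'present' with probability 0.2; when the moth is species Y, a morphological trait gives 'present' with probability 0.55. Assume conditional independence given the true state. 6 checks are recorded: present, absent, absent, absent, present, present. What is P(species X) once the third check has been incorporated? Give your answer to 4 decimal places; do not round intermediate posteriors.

0.4846

After 'present': P(species X) = 0.2·0.4500 / (0.2·0.4500 + 0.55·0.5500) ≈ 0.2293
After 'absent': P(species X) = 0.8·0.2293 / (0.8·0.2293 + 0.45·0.7707) ≈ 0.3459
After 'absent': P(species X) = 0.8·0.3459 / (0.8·0.3459 + 0.45·0.6541) ≈ 0.4846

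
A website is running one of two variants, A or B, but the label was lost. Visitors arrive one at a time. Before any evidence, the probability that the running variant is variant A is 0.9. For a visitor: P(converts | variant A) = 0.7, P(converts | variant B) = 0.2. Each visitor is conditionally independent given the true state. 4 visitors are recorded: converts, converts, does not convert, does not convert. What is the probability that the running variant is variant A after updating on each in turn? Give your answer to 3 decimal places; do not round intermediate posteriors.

0.939

After 'converts': P(A) = 0.7·0.9000 / (0.7·0.9000 + 0.2·0.1000) ≈ 0.9692
After 'converts': P(A) = 0.7·0.9692 / (0.7·0.9692 + 0.2·0.0308) ≈ 0.9910
After 'does not convert': P(A) = 0.3·0.9910 / (0.3·0.9910 + 0.8·0.0090) ≈ 0.9764
After 'does not convert': P(A) = 0.3·0.9764 / (0.3·0.9764 + 0.8·0.0236) ≈ 0.9394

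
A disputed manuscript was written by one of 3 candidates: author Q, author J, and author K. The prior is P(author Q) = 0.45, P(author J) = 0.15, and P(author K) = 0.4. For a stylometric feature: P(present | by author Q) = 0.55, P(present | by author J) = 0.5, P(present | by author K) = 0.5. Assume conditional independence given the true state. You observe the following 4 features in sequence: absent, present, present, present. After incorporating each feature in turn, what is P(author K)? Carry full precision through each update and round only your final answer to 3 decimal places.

0.367

After 'absent': normaliser = 0.45·0.4500 + 0.5·0.1500 + 0.5·0.4000; P(author Q) ≈ 0.4241, P(author J) ≈ 0.1571, P(author K) ≈ 0.4188
After 'present': normaliser = 0.55·0.4241 + 0.5·0.1571 + 0.5·0.4188; P(author Q) ≈ 0.4475, P(author J) ≈ 0.1507, P(author K) ≈ 0.4018
After 'present': normaliser = 0.55·0.4475 + 0.5·0.1507 + 0.5·0.4018; P(author Q) ≈ 0.4712, P(author J) ≈ 0.1442, P(author K) ≈ 0.3846
After 'present': normaliser = 0.55·0.4712 + 0.5·0.1442 + 0.5·0.3846; P(author Q) ≈ 0.4950, P(author J) ≈ 0.1377, P(author K) ≈ 0.3673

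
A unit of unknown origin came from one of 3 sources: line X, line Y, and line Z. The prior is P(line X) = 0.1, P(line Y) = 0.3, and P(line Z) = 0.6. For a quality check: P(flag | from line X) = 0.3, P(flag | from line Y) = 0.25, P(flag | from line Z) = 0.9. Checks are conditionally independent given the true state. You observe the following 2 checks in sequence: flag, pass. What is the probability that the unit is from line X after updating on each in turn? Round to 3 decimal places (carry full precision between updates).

After 'flag': normaliser = 0.3·0.1000 + 0.25·0.3000 + 0.9·0.6000; P(line X) ≈ 0.0465, P(line Y) ≈ 0.1163, P(line Z) ≈ 0.8372
After 'pass': normaliser = 0.7·0.0465 + 0.75·0.1163 + 0.1·0.8372; P(line X) ≈ 0.1600, P(line Y) ≈ 0.4286, P(line Z) ≈ 0.4114

0.160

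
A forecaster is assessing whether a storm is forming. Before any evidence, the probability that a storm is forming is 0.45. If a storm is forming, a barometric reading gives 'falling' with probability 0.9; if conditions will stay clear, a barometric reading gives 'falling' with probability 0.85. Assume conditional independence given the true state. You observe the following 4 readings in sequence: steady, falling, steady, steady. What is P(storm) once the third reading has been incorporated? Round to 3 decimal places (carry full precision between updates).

0.278

After 'steady': P(storm) = 0.1·0.4500 / (0.1·0.4500 + 0.15·0.5500) ≈ 0.3529
After 'falling': P(storm) = 0.9·0.3529 / (0.9·0.3529 + 0.85·0.6471) ≈ 0.3661
After 'steady': P(storm) = 0.1·0.3661 / (0.1·0.3661 + 0.15·0.6339) ≈ 0.2780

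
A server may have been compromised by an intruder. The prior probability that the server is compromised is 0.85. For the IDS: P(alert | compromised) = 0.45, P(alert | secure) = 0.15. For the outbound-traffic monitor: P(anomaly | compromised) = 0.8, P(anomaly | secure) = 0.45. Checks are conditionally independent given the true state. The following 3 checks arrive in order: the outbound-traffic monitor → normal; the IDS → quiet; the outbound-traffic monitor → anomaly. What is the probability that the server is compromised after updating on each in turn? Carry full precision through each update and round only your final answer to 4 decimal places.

0.7033

Apply Bayes' rule sequentially, carrying P(compromised) forward.
After the outbound-traffic monitor='normal': P(compromised) = 0.2·0.8500 / (0.2·0.8500 + 0.55·0.1500) ≈ 0.6733
After the IDS='quiet': P(compromised) = 0.55·0.6733 / (0.55·0.6733 + 0.85·0.3267) ≈ 0.5714
After the outbound-traffic monitor='anomaly': P(compromised) = 0.8·0.5714 / (0.8·0.5714 + 0.45·0.4286) ≈ 0.7033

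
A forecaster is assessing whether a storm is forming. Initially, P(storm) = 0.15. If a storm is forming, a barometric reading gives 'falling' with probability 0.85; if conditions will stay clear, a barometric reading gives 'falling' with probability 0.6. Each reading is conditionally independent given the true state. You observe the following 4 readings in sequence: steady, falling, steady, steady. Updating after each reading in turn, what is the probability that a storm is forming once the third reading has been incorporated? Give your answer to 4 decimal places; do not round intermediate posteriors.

0.0340

Apply Bayes' rule sequentially, carrying P(storm) forward.
After 'steady': P(storm) = 0.15·0.1500 / (0.15·0.1500 + 0.4·0.8500) ≈ 0.0621
After 'falling': P(storm) = 0.85·0.0621 / (0.85·0.0621 + 0.6·0.9379) ≈ 0.0857
After 'steady': P(storm) = 0.15·0.0857 / (0.15·0.0857 + 0.4·0.9143) ≈ 0.0340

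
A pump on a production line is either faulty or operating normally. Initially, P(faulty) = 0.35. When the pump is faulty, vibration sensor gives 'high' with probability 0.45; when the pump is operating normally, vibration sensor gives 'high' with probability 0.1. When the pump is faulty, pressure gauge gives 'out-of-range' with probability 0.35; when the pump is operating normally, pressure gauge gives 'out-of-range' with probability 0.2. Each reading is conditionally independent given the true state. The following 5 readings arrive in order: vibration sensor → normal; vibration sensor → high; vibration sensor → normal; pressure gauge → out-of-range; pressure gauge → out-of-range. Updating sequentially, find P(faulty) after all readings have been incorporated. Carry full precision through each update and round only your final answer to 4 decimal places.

0.7348

After vibration sensor='normal': P(faulty) = 0.55·0.3500 / (0.55·0.3500 + 0.9·0.6500) ≈ 0.2476
After vibration sensor='high': P(faulty) = 0.45·0.2476 / (0.45·0.2476 + 0.1·0.7524) ≈ 0.5969
After vibration sensor='normal': P(faulty) = 0.55·0.5969 / (0.55·0.5969 + 0.9·0.4031) ≈ 0.4750
After pressure gauge='out-of-range': P(faulty) = 0.35·0.4750 / (0.35·0.4750 + 0.2·0.5250) ≈ 0.6129
After pressure gauge='out-of-range': P(faulty) = 0.35·0.6129 / (0.35·0.6129 + 0.2·0.3871) ≈ 0.7348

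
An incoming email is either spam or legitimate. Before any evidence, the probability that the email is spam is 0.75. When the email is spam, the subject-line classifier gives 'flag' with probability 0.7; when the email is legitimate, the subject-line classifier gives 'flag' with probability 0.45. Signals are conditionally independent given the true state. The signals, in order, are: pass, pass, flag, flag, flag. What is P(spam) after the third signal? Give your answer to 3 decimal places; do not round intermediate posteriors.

0.581

After 'pass': P(spam) = 0.3·0.7500 / (0.3·0.7500 + 0.55·0.2500) ≈ 0.6207
After 'pass': P(spam) = 0.3·0.6207 / (0.3·0.6207 + 0.55·0.3793) ≈ 0.4716
After 'flag': P(spam) = 0.7·0.4716 / (0.7·0.4716 + 0.45·0.5284) ≈ 0.5813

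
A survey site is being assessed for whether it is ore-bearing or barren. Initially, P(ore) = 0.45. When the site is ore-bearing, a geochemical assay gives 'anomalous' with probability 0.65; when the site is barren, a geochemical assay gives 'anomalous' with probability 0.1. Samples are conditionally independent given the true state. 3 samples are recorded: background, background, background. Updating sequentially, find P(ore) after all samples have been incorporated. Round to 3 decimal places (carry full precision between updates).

After 'background': P(ore) = 0.35·0.4500 / (0.35·0.4500 + 0.9·0.5500) ≈ 0.2414
After 'background': P(ore) = 0.35·0.2414 / (0.35·0.2414 + 0.9·0.7586) ≈ 0.1101
After 'background': P(ore) = 0.35·0.1101 / (0.35·0.1101 + 0.9·0.8899) ≈ 0.0459

0.046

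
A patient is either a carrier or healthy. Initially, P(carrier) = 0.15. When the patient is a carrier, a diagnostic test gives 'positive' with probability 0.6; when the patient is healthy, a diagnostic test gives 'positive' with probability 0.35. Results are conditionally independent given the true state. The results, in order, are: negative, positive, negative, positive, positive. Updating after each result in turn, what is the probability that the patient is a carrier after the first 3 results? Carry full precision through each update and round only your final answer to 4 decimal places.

After 'negative': P(carrier) = 0.4·0.1500 / (0.4·0.1500 + 0.65·0.8500) ≈ 0.0980
After 'positive': P(carrier) = 0.6·0.0980 / (0.6·0.0980 + 0.35·0.9020) ≈ 0.1569
After 'negative': P(carrier) = 0.4·0.1569 / (0.4·0.1569 + 0.65·0.8431) ≈ 0.1028

0.1028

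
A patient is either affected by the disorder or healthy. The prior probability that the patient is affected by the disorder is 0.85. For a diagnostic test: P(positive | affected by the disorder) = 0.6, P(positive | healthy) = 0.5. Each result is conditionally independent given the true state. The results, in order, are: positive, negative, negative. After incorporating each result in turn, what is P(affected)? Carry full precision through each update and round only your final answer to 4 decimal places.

After 'positive': P(affected) = 0.6·0.8500 / (0.6·0.8500 + 0.5·0.1500) ≈ 0.8718
After 'negative': P(affected) = 0.4·0.8718 / (0.4·0.8718 + 0.5·0.1282) ≈ 0.8447
After 'negative': P(affected) = 0.4·0.8447 / (0.4·0.8447 + 0.5·0.1553) ≈ 0.8132

0.8132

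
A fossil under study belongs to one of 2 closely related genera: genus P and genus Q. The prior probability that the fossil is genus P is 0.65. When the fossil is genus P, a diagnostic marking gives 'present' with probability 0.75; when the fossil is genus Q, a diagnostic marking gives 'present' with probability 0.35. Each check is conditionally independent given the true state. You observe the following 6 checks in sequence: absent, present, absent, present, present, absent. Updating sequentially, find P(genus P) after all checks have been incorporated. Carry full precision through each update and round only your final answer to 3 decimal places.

0.510

After 'absent': P(genus P) = 0.25·0.6500 / (0.25·0.6500 + 0.65·0.3500) ≈ 0.4167
After 'present': P(genus P) = 0.75·0.4167 / (0.75·0.4167 + 0.35·0.5833) ≈ 0.6048
After 'absent': P(genus P) = 0.25·0.6048 / (0.25·0.6048 + 0.65·0.3952) ≈ 0.3706
After 'present': P(genus P) = 0.75·0.3706 / (0.75·0.3706 + 0.35·0.6294) ≈ 0.5578
After 'present': P(genus P) = 0.75·0.5578 / (0.75·0.5578 + 0.35·0.4422) ≈ 0.7300
After 'absent': P(genus P) = 0.25·0.7300 / (0.25·0.7300 + 0.65·0.2700) ≈ 0.5097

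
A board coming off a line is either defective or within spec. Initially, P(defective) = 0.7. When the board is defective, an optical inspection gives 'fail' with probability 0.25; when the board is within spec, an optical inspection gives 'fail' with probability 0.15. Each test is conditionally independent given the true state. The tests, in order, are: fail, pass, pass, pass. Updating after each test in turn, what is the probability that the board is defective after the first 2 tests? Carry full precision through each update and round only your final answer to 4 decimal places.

0.7743

After 'fail': P(defective) = 0.25·0.7000 / (0.25·0.7000 + 0.15·0.3000) ≈ 0.7955
After 'pass': P(defective) = 0.75·0.7955 / (0.75·0.7955 + 0.85·0.2045) ≈ 0.7743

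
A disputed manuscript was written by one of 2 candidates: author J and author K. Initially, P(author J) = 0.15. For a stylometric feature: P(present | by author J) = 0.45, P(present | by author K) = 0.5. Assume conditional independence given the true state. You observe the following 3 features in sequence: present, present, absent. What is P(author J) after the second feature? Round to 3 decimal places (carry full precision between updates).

Each posterior becomes the prior for the next update.
After 'present': P(author J) = 0.45·0.1500 / (0.45·0.1500 + 0.5·0.8500) ≈ 0.1371
After 'present': P(author J) = 0.45·0.1371 / (0.45·0.1371 + 0.5·0.8629) ≈ 0.1251

0.125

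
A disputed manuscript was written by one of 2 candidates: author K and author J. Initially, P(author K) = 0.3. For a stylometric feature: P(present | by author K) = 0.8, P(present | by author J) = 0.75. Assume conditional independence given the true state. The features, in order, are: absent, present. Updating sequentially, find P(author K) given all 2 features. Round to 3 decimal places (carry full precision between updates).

0.268

After 'absent': P(author K) = 0.2·0.3000 / (0.2·0.3000 + 0.25·0.7000) ≈ 0.2553
After 'present': P(author K) = 0.8·0.2553 / (0.8·0.2553 + 0.75·0.7447) ≈ 0.2678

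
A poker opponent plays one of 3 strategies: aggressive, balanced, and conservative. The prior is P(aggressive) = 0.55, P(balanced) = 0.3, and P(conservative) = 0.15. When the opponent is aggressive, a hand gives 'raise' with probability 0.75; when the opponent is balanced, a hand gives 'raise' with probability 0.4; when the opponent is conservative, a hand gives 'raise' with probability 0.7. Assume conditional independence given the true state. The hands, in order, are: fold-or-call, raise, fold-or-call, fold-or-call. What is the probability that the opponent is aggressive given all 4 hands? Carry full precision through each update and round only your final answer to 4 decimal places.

After 'fold-or-call': normaliser = 0.25·0.5500 + 0.6·0.3000 + 0.3·0.1500; P(aggressive) ≈ 0.3793, P(balanced) ≈ 0.4966, P(conservative) ≈ 0.1241
After 'raise': normaliser = 0.75·0.3793 + 0.4·0.4966 + 0.7·0.1241; P(aggressive) ≈ 0.4991, P(balanced) ≈ 0.3485, P(conservative) ≈ 0.1525
After 'fold-or-call': normaliser = 0.25·0.4991 + 0.6·0.3485 + 0.3·0.1525; P(aggressive) ≈ 0.3287, P(balanced) ≈ 0.5508, P(conservative) ≈ 0.1205
After 'fold-or-call': normaliser = 0.25·0.3287 + 0.6·0.5508 + 0.3·0.1205; P(aggressive) ≈ 0.1831, P(balanced) ≈ 0.7364, P(conservative) ≈ 0.0805

0.1831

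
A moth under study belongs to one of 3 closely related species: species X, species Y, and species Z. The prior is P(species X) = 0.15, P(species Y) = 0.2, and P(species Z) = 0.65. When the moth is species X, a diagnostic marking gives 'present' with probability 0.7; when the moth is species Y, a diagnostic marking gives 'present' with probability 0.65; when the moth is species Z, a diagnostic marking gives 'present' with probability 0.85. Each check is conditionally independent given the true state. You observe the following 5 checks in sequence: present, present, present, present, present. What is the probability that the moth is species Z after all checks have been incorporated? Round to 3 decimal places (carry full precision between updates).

After 'present': normaliser = 0.7·0.1500 + 0.65·0.2000 + 0.85·0.6500; P(species X) ≈ 0.1333, P(species Y) ≈ 0.1651, P(species Z) ≈ 0.7016
After 'present': normaliser = 0.7·0.1333 + 0.65·0.1651 + 0.85·0.7016; P(species X) ≈ 0.1171, P(species Y) ≈ 0.1346, P(species Z) ≈ 0.7483
After 'present': normaliser = 0.7·0.1171 + 0.65·0.1346 + 0.85·0.7483; P(species X) ≈ 0.1018, P(species Y) ≈ 0.1086, P(species Z) ≈ 0.7896
After 'present': normaliser = 0.7·0.1018 + 0.65·0.1086 + 0.85·0.7896; P(species X) ≈ 0.0876, P(species Y) ≈ 0.0869, P(species Z) ≈ 0.8255
After 'present': normaliser = 0.7·0.0876 + 0.65·0.0869 + 0.85·0.8255; P(species X) ≈ 0.0748, P(species Y) ≈ 0.0689, P(species Z) ≈ 0.8563

0.856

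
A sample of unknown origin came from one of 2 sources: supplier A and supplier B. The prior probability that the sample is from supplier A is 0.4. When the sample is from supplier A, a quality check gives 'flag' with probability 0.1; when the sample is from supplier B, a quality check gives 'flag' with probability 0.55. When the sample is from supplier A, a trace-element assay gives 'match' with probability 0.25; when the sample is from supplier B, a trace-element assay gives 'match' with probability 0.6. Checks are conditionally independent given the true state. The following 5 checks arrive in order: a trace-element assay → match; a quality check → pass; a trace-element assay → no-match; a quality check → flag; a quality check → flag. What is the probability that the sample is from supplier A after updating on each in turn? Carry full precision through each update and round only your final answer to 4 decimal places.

Each posterior becomes the prior for the next update.
After a trace-element assay='match': P(supplier A) = 0.25·0.4000 / (0.25·0.4000 + 0.6·0.6000) ≈ 0.2174
After a quality check='pass': P(supplier A) = 0.9·0.2174 / (0.9·0.2174 + 0.45·0.7826) ≈ 0.3571
After a trace-element assay='no-match': P(supplier A) = 0.75·0.3571 / (0.75·0.3571 + 0.4·0.6429) ≈ 0.5102
After a quality check='flag': P(supplier A) = 0.1·0.5102 / (0.1·0.5102 + 0.55·0.4898) ≈ 0.1592
After a quality check='flag': P(supplier A) = 0.1·0.1592 / (0.1·0.1592 + 0.55·0.8408) ≈ 0.0333

0.0333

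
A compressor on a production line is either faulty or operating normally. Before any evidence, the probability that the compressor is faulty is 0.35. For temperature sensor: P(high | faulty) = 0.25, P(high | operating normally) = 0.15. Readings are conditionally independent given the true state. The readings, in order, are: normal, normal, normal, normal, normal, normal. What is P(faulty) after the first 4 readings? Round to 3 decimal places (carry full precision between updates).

After 'normal': P(faulty) = 0.75·0.3500 / (0.75·0.3500 + 0.85·0.6500) ≈ 0.3221
After 'normal': P(faulty) = 0.75·0.3221 / (0.75·0.3221 + 0.85·0.6779) ≈ 0.2954
After 'normal': P(faulty) = 0.75·0.2954 / (0.75·0.2954 + 0.85·0.7046) ≈ 0.2700
After 'normal': P(faulty) = 0.75·0.2700 / (0.75·0.2700 + 0.85·0.7300) ≈ 0.2461

0.246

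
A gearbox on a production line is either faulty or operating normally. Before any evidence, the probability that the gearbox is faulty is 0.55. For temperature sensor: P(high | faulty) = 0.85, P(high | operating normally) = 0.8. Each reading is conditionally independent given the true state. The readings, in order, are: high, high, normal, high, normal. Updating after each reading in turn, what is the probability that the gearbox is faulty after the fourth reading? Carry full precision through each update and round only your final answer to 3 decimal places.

After 'high': P(faulty) = 0.85·0.5500 / (0.85·0.5500 + 0.8·0.4500) ≈ 0.5650
After 'high': P(faulty) = 0.85·0.5650 / (0.85·0.5650 + 0.8·0.4350) ≈ 0.5798
After 'normal': P(faulty) = 0.15·0.5798 / (0.15·0.5798 + 0.2·0.4202) ≈ 0.5086
After 'high': P(faulty) = 0.85·0.5086 / (0.85·0.5086 + 0.8·0.4914) ≈ 0.5237

0.524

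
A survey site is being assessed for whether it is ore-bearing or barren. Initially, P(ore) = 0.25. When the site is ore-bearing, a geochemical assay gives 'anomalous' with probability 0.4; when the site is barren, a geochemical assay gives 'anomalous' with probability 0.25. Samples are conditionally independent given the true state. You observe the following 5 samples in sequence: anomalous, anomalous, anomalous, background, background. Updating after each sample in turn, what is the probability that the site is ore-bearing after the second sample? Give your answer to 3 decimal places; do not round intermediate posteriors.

After 'anomalous': P(ore) = 0.4·0.2500 / (0.4·0.2500 + 0.25·0.7500) ≈ 0.3478
After 'anomalous': P(ore) = 0.4·0.3478 / (0.4·0.3478 + 0.25·0.6522) ≈ 0.4604

0.460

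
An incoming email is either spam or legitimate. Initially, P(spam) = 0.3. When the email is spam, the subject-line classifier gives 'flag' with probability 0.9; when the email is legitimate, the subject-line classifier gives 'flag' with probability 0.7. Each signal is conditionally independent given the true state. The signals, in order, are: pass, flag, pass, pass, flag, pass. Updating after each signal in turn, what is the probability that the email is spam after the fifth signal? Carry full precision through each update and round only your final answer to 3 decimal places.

0.026

After 'pass': P(spam) = 0.1·0.3000 / (0.1·0.3000 + 0.3·0.7000) ≈ 0.1250
After 'flag': P(spam) = 0.9·0.1250 / (0.9·0.1250 + 0.7·0.8750) ≈ 0.1552
After 'pass': P(spam) = 0.1·0.1552 / (0.1·0.1552 + 0.3·0.8448) ≈ 0.0577
After 'pass': P(spam) = 0.1·0.0577 / (0.1·0.0577 + 0.3·0.9423) ≈ 0.0200
After 'flag': P(spam) = 0.9·0.0200 / (0.9·0.0200 + 0.7·0.9800) ≈ 0.0256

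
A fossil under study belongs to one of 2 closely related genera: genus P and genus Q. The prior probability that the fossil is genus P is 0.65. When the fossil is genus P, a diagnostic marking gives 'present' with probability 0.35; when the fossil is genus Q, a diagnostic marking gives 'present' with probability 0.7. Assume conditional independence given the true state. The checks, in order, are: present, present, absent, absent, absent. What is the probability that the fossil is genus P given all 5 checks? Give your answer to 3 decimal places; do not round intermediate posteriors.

Apply Bayes' rule sequentially, carrying P(genus P) forward.
After 'present': P(genus P) = 0.35·0.6500 / (0.35·0.6500 + 0.7·0.3500) ≈ 0.4815
After 'present': P(genus P) = 0.35·0.4815 / (0.35·0.4815 + 0.7·0.5185) ≈ 0.3171
After 'absent': P(genus P) = 0.65·0.3171 / (0.65·0.3171 + 0.3·0.6829) ≈ 0.5015
After 'absent': P(genus P) = 0.65·0.5015 / (0.65·0.5015 + 0.3·0.4985) ≈ 0.6855
After 'absent': P(genus P) = 0.65·0.6855 / (0.65·0.6855 + 0.3·0.3145) ≈ 0.8252

0.825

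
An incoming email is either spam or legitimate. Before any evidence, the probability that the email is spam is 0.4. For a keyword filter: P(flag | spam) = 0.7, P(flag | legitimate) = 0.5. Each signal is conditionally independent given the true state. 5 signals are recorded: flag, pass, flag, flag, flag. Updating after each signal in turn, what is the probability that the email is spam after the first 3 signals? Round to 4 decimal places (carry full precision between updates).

0.4395

Apply Bayes' rule sequentially, carrying P(spam) forward.
After 'flag': P(spam) = 0.7·0.4000 / (0.7·0.4000 + 0.5·0.6000) ≈ 0.4828
After 'pass': P(spam) = 0.3·0.4828 / (0.3·0.4828 + 0.5·0.5172) ≈ 0.3590
After 'flag': P(spam) = 0.7·0.3590 / (0.7·0.3590 + 0.5·0.6410) ≈ 0.4395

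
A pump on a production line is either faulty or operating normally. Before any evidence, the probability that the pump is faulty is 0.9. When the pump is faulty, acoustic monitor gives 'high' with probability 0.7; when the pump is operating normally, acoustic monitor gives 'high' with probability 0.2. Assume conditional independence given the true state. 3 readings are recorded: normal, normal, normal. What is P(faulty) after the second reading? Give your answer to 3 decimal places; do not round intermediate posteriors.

0.559

Apply Bayes' rule sequentially, carrying P(faulty) forward.
After 'normal': P(faulty) = 0.3·0.9000 / (0.3·0.9000 + 0.8·0.1000) ≈ 0.7714
After 'normal': P(faulty) = 0.3·0.7714 / (0.3·0.7714 + 0.8·0.2286) ≈ 0.5586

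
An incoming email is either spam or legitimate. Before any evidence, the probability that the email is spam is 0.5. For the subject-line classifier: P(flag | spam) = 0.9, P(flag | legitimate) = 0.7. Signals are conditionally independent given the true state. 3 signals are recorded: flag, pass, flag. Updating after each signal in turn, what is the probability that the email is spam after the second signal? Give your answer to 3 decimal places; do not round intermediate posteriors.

After 'flag': P(spam) = 0.9·0.5000 / (0.9·0.5000 + 0.7·0.5000) ≈ 0.5625
After 'pass': P(spam) = 0.1·0.5625 / (0.1·0.5625 + 0.3·0.4375) ≈ 0.3000

0.300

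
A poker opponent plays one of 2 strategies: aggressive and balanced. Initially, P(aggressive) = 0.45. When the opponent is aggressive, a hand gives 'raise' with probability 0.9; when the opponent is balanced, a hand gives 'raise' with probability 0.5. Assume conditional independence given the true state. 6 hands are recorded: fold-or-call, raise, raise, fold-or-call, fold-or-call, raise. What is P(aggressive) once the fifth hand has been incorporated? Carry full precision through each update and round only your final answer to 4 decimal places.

Each posterior becomes the prior for the next update.
After 'fold-or-call': P(aggressive) = 0.1·0.4500 / (0.1·0.4500 + 0.5·0.5500) ≈ 0.1406
After 'raise': P(aggressive) = 0.9·0.1406 / (0.9·0.1406 + 0.5·0.8594) ≈ 0.2275
After 'raise': P(aggressive) = 0.9·0.2275 / (0.9·0.2275 + 0.5·0.7725) ≈ 0.3465
After 'fold-or-call': P(aggressive) = 0.1·0.3465 / (0.1·0.3465 + 0.5·0.6535) ≈ 0.0959
After 'fold-or-call': P(aggressive) = 0.1·0.0959 / (0.1·0.0959 + 0.5·0.9041) ≈ 0.0208

0.0208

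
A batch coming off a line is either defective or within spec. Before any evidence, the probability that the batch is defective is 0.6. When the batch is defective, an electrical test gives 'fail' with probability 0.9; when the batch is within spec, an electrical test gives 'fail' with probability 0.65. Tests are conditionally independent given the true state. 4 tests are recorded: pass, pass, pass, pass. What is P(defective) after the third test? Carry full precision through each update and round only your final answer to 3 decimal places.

0.034

Apply Bayes' rule sequentially, carrying P(defective) forward.
After 'pass': P(defective) = 0.1·0.6000 / (0.1·0.6000 + 0.35·0.4000) ≈ 0.3000
After 'pass': P(defective) = 0.1·0.3000 / (0.1·0.3000 + 0.35·0.7000) ≈ 0.1091
After 'pass': P(defective) = 0.1·0.1091 / (0.1·0.1091 + 0.35·0.8909) ≈ 0.0338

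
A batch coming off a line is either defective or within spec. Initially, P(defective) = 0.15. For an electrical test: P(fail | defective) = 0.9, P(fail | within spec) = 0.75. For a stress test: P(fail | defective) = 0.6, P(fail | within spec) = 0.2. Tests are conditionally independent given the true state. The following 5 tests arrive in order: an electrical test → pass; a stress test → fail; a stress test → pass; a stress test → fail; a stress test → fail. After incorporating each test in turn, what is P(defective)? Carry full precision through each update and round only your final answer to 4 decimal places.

After an electrical test='pass': P(defective) = 0.1·0.1500 / (0.1·0.1500 + 0.25·0.8500) ≈ 0.0659
After a stress test='fail': P(defective) = 0.6·0.0659 / (0.6·0.0659 + 0.2·0.9341) ≈ 0.1748
After a stress test='pass': P(defective) = 0.4·0.1748 / (0.4·0.1748 + 0.8·0.8252) ≈ 0.0957
After a stress test='fail': P(defective) = 0.6·0.0957 / (0.6·0.0957 + 0.2·0.9043) ≈ 0.2411
After a stress test='fail': P(defective) = 0.6·0.2411 / (0.6·0.2411 + 0.2·0.7589) ≈ 0.4880

0.4880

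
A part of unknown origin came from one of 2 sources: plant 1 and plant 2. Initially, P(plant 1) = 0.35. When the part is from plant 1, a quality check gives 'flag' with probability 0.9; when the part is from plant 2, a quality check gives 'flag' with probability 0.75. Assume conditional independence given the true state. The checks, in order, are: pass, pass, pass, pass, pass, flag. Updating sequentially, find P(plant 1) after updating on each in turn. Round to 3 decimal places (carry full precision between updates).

Each posterior becomes the prior for the next update.
After 'pass': P(plant 1) = 0.1·0.3500 / (0.1·0.3500 + 0.25·0.6500) ≈ 0.1772
After 'pass': P(plant 1) = 0.1·0.1772 / (0.1·0.1772 + 0.25·0.8228) ≈ 0.0793
After 'pass': P(plant 1) = 0.1·0.0793 / (0.1·0.0793 + 0.25·0.9207) ≈ 0.0333
After 'pass': P(plant 1) = 0.1·0.0333 / (0.1·0.0333 + 0.25·0.9667) ≈ 0.0136
After 'pass': P(plant 1) = 0.1·0.0136 / (0.1·0.0136 + 0.25·0.9864) ≈ 0.0055
After 'flag': P(plant 1) = 0.9·0.0055 / (0.9·0.0055 + 0.75·0.9945) ≈ 0.0066

0.007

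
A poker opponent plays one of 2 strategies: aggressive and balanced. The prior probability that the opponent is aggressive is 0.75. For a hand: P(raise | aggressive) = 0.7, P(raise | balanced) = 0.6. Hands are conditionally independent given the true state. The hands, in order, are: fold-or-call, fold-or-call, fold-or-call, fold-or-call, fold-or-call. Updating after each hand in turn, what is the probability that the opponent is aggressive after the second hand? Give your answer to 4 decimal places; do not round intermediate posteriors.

0.6279

After 'fold-or-call': P(aggressive) = 0.3·0.7500 / (0.3·0.7500 + 0.4·0.2500) ≈ 0.6923
After 'fold-or-call': P(aggressive) = 0.3·0.6923 / (0.3·0.6923 + 0.4·0.3077) ≈ 0.6279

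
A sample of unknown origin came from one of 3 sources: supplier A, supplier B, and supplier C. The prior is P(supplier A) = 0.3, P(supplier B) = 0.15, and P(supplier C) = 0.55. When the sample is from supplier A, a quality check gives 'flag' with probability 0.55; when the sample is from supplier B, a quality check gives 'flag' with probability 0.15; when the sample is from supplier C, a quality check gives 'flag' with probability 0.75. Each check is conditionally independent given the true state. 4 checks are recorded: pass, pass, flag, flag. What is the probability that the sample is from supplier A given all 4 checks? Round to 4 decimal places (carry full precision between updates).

After 'pass': normaliser = 0.45·0.3000 + 0.85·0.1500 + 0.25·0.5500; P(supplier A) ≈ 0.3375, P(supplier B) ≈ 0.3187, P(supplier C) ≈ 0.3438
After 'pass': normaliser = 0.45·0.3375 + 0.85·0.3187 + 0.25·0.3438; P(supplier A) ≈ 0.2985, P(supplier B) ≈ 0.5326, P(supplier C) ≈ 0.1689
After 'flag': normaliser = 0.55·0.2985 + 0.15·0.5326 + 0.75·0.1689; P(supplier A) ≈ 0.4428, P(supplier B) ≈ 0.2155, P(supplier C) ≈ 0.3417
After 'flag': normaliser = 0.55·0.4428 + 0.15·0.2155 + 0.75·0.3417; P(supplier A) ≈ 0.4577, P(supplier B) ≈ 0.0607, P(supplier C) ≈ 0.4816

0.4577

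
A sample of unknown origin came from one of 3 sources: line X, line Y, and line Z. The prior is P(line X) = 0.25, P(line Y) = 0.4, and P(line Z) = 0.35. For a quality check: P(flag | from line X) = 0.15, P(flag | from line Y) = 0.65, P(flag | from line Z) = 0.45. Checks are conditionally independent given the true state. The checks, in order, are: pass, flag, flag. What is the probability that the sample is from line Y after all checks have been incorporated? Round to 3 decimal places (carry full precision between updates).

0.575

After 'pass': normaliser = 0.85·0.2500 + 0.35·0.4000 + 0.55·0.3500; P(line X) ≈ 0.3899, P(line Y) ≈ 0.2569, P(line Z) ≈ 0.3532
After 'flag': normaliser = 0.15·0.3899 + 0.65·0.2569 + 0.45·0.3532; P(line X) ≈ 0.1521, P(line Y) ≈ 0.4344, P(line Z) ≈ 0.4135
After 'flag': normaliser = 0.15·0.1521 + 0.65·0.4344 + 0.45·0.4135; P(line X) ≈ 0.0465, P(line Y) ≈ 0.5748, P(line Z) ≈ 0.3788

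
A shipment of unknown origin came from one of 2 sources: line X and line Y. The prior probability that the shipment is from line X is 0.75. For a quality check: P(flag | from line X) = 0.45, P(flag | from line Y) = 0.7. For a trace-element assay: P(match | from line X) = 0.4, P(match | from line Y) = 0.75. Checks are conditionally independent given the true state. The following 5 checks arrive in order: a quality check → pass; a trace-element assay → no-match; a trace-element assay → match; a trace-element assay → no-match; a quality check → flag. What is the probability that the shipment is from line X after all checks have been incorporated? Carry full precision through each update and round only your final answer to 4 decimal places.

0.9157

After a quality check='pass': P(line X) = 0.55·0.7500 / (0.55·0.7500 + 0.3·0.2500) ≈ 0.8462
After a trace-element assay='no-match': P(line X) = 0.6·0.8462 / (0.6·0.8462 + 0.25·0.1538) ≈ 0.9296
After a trace-element assay='match': P(line X) = 0.4·0.9296 / (0.4·0.9296 + 0.75·0.0704) ≈ 0.8756
After a trace-element assay='no-match': P(line X) = 0.6·0.8756 / (0.6·0.8756 + 0.25·0.1244) ≈ 0.9441
After a quality check='flag': P(line X) = 0.45·0.9441 / (0.45·0.9441 + 0.7·0.0559) ≈ 0.9157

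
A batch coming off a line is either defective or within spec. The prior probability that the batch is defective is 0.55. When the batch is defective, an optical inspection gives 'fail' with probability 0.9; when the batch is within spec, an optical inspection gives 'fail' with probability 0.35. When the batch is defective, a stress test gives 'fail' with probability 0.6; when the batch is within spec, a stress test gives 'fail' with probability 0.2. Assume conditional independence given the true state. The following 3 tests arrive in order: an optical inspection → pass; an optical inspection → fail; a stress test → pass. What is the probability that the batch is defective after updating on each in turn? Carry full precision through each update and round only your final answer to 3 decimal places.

After an optical inspection='pass': P(defective) = 0.1·0.5500 / (0.1·0.5500 + 0.65·0.4500) ≈ 0.1583
After an optical inspection='fail': P(defective) = 0.9·0.1583 / (0.9·0.1583 + 0.35·0.8417) ≈ 0.3259
After a stress test='pass': P(defective) = 0.4·0.3259 / (0.4·0.3259 + 0.8·0.6741) ≈ 0.1947

0.195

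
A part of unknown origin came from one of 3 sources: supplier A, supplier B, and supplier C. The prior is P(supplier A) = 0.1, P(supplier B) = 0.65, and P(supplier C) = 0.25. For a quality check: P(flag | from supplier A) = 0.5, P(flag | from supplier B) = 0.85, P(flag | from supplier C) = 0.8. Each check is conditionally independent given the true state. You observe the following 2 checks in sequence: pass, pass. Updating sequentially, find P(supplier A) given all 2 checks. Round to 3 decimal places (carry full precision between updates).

0.504

After 'pass': normaliser = 0.5·0.1000 + 0.15·0.6500 + 0.2·0.2500; P(supplier A) ≈ 0.2532, P(supplier B) ≈ 0.4937, P(supplier C) ≈ 0.2532
After 'pass': normaliser = 0.5·0.2532 + 0.15·0.4937 + 0.2·0.2532; P(supplier A) ≈ 0.5038, P(supplier B) ≈ 0.2947, P(supplier C) ≈ 0.2015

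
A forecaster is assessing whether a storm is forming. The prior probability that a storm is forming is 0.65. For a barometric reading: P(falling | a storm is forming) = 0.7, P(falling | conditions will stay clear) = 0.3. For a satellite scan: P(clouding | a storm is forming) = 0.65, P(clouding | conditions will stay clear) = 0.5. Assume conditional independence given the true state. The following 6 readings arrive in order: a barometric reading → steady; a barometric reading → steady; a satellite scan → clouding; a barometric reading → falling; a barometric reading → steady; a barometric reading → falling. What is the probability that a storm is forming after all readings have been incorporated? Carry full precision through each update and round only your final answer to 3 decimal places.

After a barometric reading='steady': P(storm) = 0.3·0.6500 / (0.3·0.6500 + 0.7·0.3500) ≈ 0.4432
After a barometric reading='steady': P(storm) = 0.3·0.4432 / (0.3·0.4432 + 0.7·0.5568) ≈ 0.2543
After a satellite scan='clouding': P(storm) = 0.65·0.2543 / (0.65·0.2543 + 0.5·0.7457) ≈ 0.3072
After a barometric reading='falling': P(storm) = 0.7·0.3072 / (0.7·0.3072 + 0.3·0.6928) ≈ 0.5085
After a barometric reading='steady': P(storm) = 0.3·0.5085 / (0.3·0.5085 + 0.7·0.4915) ≈ 0.3072
After a barometric reading='falling': P(storm) = 0.7·0.3072 / (0.7·0.3072 + 0.3·0.6928) ≈ 0.5085

0.509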